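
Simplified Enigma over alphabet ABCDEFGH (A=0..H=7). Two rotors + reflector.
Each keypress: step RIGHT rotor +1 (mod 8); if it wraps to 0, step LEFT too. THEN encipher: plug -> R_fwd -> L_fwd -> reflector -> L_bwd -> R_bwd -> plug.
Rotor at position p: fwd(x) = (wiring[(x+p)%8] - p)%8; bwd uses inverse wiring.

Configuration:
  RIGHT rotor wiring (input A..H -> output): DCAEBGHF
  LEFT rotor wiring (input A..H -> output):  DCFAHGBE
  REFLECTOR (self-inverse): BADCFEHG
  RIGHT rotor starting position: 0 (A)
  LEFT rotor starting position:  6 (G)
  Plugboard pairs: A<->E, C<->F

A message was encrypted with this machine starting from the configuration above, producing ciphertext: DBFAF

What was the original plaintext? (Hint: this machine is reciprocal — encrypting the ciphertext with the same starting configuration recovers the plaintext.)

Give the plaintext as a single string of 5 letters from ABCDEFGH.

Answer: ACACA

Derivation:
Char 1 ('D'): step: R->1, L=6; D->plug->D->R->A->L->D->refl->C->L'->F->R'->E->plug->A
Char 2 ('B'): step: R->2, L=6; B->plug->B->R->C->L->F->refl->E->L'->D->R'->F->plug->C
Char 3 ('F'): step: R->3, L=6; F->plug->C->R->D->L->E->refl->F->L'->C->R'->E->plug->A
Char 4 ('A'): step: R->4, L=6; A->plug->E->R->H->L->A->refl->B->L'->G->R'->F->plug->C
Char 5 ('F'): step: R->5, L=6; F->plug->C->R->A->L->D->refl->C->L'->F->R'->E->plug->A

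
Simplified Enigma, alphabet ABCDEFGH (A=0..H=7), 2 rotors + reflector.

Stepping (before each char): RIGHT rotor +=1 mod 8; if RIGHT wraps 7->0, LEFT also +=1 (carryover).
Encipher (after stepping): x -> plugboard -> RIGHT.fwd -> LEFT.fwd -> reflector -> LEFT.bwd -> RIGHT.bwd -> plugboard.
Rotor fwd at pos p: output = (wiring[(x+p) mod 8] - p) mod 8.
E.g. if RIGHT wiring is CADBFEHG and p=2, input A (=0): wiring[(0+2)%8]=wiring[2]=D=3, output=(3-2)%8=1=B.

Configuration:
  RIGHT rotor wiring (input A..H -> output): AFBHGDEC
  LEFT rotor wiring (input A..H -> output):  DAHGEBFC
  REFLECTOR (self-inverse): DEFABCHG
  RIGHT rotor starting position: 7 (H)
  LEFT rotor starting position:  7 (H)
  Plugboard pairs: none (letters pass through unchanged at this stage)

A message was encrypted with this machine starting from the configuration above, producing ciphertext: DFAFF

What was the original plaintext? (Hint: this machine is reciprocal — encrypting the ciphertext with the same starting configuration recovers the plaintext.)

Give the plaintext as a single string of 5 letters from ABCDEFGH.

Answer: EEGAC

Derivation:
Char 1 ('D'): step: R->0, L->0 (L advanced); D->plug->D->R->H->L->C->refl->F->L'->G->R'->E->plug->E
Char 2 ('F'): step: R->1, L=0; F->plug->F->R->D->L->G->refl->H->L'->C->R'->E->plug->E
Char 3 ('A'): step: R->2, L=0; A->plug->A->R->H->L->C->refl->F->L'->G->R'->G->plug->G
Char 4 ('F'): step: R->3, L=0; F->plug->F->R->F->L->B->refl->E->L'->E->R'->A->plug->A
Char 5 ('F'): step: R->4, L=0; F->plug->F->R->B->L->A->refl->D->L'->A->R'->C->plug->C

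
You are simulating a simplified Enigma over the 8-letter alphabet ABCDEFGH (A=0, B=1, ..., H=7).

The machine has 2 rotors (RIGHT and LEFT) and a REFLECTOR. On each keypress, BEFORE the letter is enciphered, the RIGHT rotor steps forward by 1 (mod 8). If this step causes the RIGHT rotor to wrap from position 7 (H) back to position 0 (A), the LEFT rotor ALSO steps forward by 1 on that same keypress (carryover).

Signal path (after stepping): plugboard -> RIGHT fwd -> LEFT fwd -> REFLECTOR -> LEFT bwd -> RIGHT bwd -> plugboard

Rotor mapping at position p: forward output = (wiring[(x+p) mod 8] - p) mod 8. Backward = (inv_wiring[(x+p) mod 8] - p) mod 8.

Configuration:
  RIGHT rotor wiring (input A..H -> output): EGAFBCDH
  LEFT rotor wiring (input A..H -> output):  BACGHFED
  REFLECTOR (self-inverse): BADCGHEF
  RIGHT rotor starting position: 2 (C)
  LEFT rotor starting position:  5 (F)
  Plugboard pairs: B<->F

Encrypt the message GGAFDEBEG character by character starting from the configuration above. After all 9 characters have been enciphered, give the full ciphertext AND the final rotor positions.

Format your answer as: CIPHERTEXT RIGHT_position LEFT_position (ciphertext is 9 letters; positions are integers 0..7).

Char 1 ('G'): step: R->3, L=5; G->plug->G->R->D->L->E->refl->G->L'->C->R'->A->plug->A
Char 2 ('G'): step: R->4, L=5; G->plug->G->R->E->L->D->refl->C->L'->H->R'->C->plug->C
Char 3 ('A'): step: R->5, L=5; A->plug->A->R->F->L->F->refl->H->L'->B->R'->E->plug->E
Char 4 ('F'): step: R->6, L=5; F->plug->B->R->B->L->H->refl->F->L'->F->R'->A->plug->A
Char 5 ('D'): step: R->7, L=5; D->plug->D->R->B->L->H->refl->F->L'->F->R'->B->plug->F
Char 6 ('E'): step: R->0, L->6 (L advanced); E->plug->E->R->B->L->F->refl->H->L'->H->R'->H->plug->H
Char 7 ('B'): step: R->1, L=6; B->plug->F->R->C->L->D->refl->C->L'->D->R'->H->plug->H
Char 8 ('E'): step: R->2, L=6; E->plug->E->R->B->L->F->refl->H->L'->H->R'->C->plug->C
Char 9 ('G'): step: R->3, L=6; G->plug->G->R->D->L->C->refl->D->L'->C->R'->A->plug->A
Final: ciphertext=ACEAFHHCA, RIGHT=3, LEFT=6

Answer: ACEAFHHCA 3 6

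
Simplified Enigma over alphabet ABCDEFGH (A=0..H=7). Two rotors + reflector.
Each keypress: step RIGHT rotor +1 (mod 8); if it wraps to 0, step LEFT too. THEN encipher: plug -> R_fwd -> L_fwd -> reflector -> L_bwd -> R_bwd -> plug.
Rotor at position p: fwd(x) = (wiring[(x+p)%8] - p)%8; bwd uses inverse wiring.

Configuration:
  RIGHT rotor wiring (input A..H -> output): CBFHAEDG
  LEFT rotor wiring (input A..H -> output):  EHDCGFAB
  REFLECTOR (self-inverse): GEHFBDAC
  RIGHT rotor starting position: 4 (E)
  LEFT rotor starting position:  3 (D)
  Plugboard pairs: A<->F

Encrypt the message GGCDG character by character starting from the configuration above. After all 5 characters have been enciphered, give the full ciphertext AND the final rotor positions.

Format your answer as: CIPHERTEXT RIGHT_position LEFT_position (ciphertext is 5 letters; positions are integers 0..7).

Char 1 ('G'): step: R->5, L=3; G->plug->G->R->C->L->C->refl->H->L'->A->R'->F->plug->A
Char 2 ('G'): step: R->6, L=3; G->plug->G->R->C->L->C->refl->H->L'->A->R'->B->plug->B
Char 3 ('C'): step: R->7, L=3; C->plug->C->R->C->L->C->refl->H->L'->A->R'->E->plug->E
Char 4 ('D'): step: R->0, L->4 (L advanced); D->plug->D->R->H->L->G->refl->A->L'->E->R'->F->plug->A
Char 5 ('G'): step: R->1, L=4; G->plug->G->R->F->L->D->refl->F->L'->D->R'->E->plug->E
Final: ciphertext=ABEAE, RIGHT=1, LEFT=4

Answer: ABEAE 1 4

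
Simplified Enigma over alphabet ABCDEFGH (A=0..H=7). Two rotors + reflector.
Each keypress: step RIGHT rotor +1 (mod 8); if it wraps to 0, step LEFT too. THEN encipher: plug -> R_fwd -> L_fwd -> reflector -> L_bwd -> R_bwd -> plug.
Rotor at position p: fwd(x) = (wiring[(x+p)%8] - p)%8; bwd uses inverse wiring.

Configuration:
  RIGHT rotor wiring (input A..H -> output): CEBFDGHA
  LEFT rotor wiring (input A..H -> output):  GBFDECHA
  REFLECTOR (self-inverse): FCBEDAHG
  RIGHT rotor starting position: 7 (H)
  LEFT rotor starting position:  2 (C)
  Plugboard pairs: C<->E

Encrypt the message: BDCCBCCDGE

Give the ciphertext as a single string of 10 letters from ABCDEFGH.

Char 1 ('B'): step: R->0, L->3 (L advanced); B->plug->B->R->E->L->F->refl->A->L'->A->R'->H->plug->H
Char 2 ('D'): step: R->1, L=3; D->plug->D->R->C->L->H->refl->G->L'->G->R'->F->plug->F
Char 3 ('C'): step: R->2, L=3; C->plug->E->R->F->L->D->refl->E->L'->D->R'->B->plug->B
Char 4 ('C'): step: R->3, L=3; C->plug->E->R->F->L->D->refl->E->L'->D->R'->C->plug->E
Char 5 ('B'): step: R->4, L=3; B->plug->B->R->C->L->H->refl->G->L'->G->R'->E->plug->C
Char 6 ('C'): step: R->5, L=3; C->plug->E->R->H->L->C->refl->B->L'->B->R'->A->plug->A
Char 7 ('C'): step: R->6, L=3; C->plug->E->R->D->L->E->refl->D->L'->F->R'->G->plug->G
Char 8 ('D'): step: R->7, L=3; D->plug->D->R->C->L->H->refl->G->L'->G->R'->E->plug->C
Char 9 ('G'): step: R->0, L->4 (L advanced); G->plug->G->R->H->L->H->refl->G->L'->B->R'->C->plug->E
Char 10 ('E'): step: R->1, L=4; E->plug->C->R->E->L->C->refl->B->L'->G->R'->F->plug->F

Answer: HFBECAGCEF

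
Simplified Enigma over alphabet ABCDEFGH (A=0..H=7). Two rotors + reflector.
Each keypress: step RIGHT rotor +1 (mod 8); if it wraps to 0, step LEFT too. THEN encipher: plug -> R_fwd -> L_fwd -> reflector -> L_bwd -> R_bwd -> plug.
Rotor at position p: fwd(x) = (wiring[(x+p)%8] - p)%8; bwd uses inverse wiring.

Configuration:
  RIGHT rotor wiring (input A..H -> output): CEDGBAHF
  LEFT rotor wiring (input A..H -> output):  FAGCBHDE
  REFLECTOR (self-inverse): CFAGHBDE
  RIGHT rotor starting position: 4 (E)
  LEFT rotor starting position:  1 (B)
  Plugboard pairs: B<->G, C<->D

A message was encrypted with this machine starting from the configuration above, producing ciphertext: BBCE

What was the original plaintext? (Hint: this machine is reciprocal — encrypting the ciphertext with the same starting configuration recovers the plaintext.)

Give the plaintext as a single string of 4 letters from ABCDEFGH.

Answer: GEAH

Derivation:
Char 1 ('B'): step: R->5, L=1; B->plug->G->R->B->L->F->refl->B->L'->C->R'->B->plug->G
Char 2 ('B'): step: R->6, L=1; B->plug->G->R->D->L->A->refl->C->L'->F->R'->E->plug->E
Char 3 ('C'): step: R->7, L=1; C->plug->D->R->E->L->G->refl->D->L'->G->R'->A->plug->A
Char 4 ('E'): step: R->0, L->2 (L advanced); E->plug->E->R->B->L->A->refl->C->L'->F->R'->H->plug->H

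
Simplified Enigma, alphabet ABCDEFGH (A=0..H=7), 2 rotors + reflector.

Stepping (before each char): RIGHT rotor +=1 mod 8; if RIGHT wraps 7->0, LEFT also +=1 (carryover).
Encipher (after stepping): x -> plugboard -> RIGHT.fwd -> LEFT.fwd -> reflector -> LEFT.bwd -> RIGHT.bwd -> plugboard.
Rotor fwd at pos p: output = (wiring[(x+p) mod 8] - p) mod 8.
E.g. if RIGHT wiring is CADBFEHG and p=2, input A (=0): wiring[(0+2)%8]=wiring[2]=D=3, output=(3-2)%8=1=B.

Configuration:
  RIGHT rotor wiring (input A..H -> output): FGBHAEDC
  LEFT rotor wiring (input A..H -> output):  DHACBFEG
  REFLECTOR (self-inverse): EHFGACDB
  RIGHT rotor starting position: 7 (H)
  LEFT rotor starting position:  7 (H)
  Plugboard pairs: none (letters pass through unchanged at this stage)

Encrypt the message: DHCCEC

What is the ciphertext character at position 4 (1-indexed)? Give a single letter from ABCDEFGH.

Char 1 ('D'): step: R->0, L->0 (L advanced); D->plug->D->R->H->L->G->refl->D->L'->A->R'->E->plug->E
Char 2 ('H'): step: R->1, L=0; H->plug->H->R->E->L->B->refl->H->L'->B->R'->G->plug->G
Char 3 ('C'): step: R->2, L=0; C->plug->C->R->G->L->E->refl->A->L'->C->R'->D->plug->D
Char 4 ('C'): step: R->3, L=0; C->plug->C->R->B->L->H->refl->B->L'->E->R'->A->plug->A

A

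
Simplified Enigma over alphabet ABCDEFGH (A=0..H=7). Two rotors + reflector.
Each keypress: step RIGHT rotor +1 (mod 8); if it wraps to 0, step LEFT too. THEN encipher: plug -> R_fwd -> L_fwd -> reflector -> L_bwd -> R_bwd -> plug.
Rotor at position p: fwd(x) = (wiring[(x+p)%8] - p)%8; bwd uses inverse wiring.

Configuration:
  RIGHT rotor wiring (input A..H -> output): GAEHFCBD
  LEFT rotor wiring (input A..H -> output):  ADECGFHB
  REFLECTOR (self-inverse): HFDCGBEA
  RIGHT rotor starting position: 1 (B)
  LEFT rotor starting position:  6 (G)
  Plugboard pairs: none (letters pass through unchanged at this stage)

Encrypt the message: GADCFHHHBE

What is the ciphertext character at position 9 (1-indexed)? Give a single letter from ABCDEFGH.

Char 1 ('G'): step: R->2, L=6; G->plug->G->R->E->L->G->refl->E->L'->F->R'->B->plug->B
Char 2 ('A'): step: R->3, L=6; A->plug->A->R->E->L->G->refl->E->L'->F->R'->G->plug->G
Char 3 ('D'): step: R->4, L=6; D->plug->D->R->H->L->H->refl->A->L'->G->R'->B->plug->B
Char 4 ('C'): step: R->5, L=6; C->plug->C->R->G->L->A->refl->H->L'->H->R'->F->plug->F
Char 5 ('F'): step: R->6, L=6; F->plug->F->R->B->L->D->refl->C->L'->C->R'->D->plug->D
Char 6 ('H'): step: R->7, L=6; H->plug->H->R->C->L->C->refl->D->L'->B->R'->C->plug->C
Char 7 ('H'): step: R->0, L->7 (L advanced); H->plug->H->R->D->L->F->refl->B->L'->B->R'->G->plug->G
Char 8 ('H'): step: R->1, L=7; H->plug->H->R->F->L->H->refl->A->L'->H->R'->A->plug->A
Char 9 ('B'): step: R->2, L=7; B->plug->B->R->F->L->H->refl->A->L'->H->R'->E->plug->E

E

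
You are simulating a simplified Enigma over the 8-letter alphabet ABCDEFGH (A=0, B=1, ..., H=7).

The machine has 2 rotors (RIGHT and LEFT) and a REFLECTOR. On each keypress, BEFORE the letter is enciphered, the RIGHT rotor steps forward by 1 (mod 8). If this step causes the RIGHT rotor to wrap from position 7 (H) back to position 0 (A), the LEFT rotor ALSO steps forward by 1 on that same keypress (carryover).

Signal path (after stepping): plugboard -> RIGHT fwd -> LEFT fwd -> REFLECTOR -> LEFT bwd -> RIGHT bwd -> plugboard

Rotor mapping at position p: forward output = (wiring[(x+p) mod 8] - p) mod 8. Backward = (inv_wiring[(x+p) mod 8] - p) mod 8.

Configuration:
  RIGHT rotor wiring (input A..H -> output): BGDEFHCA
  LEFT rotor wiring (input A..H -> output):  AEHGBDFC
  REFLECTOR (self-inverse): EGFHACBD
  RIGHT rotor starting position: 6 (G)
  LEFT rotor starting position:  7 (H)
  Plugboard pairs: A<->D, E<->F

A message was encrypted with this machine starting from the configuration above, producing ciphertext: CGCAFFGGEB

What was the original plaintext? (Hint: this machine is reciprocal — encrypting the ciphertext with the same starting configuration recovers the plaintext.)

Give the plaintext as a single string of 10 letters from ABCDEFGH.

Answer: DFABBEEECD

Derivation:
Char 1 ('C'): step: R->7, L=7; C->plug->C->R->H->L->G->refl->B->L'->B->R'->A->plug->D
Char 2 ('G'): step: R->0, L->0 (L advanced); G->plug->G->R->C->L->H->refl->D->L'->F->R'->E->plug->F
Char 3 ('C'): step: R->1, L=0; C->plug->C->R->D->L->G->refl->B->L'->E->R'->D->plug->A
Char 4 ('A'): step: R->2, L=0; A->plug->D->R->F->L->D->refl->H->L'->C->R'->B->plug->B
Char 5 ('F'): step: R->3, L=0; F->plug->E->R->F->L->D->refl->H->L'->C->R'->B->plug->B
Char 6 ('F'): step: R->4, L=0; F->plug->E->R->F->L->D->refl->H->L'->C->R'->F->plug->E
Char 7 ('G'): step: R->5, L=0; G->plug->G->R->H->L->C->refl->F->L'->G->R'->F->plug->E
Char 8 ('G'): step: R->6, L=0; G->plug->G->R->H->L->C->refl->F->L'->G->R'->F->plug->E
Char 9 ('E'): step: R->7, L=0; E->plug->F->R->G->L->F->refl->C->L'->H->R'->C->plug->C
Char 10 ('B'): step: R->0, L->1 (L advanced); B->plug->B->R->G->L->B->refl->G->L'->B->R'->A->plug->D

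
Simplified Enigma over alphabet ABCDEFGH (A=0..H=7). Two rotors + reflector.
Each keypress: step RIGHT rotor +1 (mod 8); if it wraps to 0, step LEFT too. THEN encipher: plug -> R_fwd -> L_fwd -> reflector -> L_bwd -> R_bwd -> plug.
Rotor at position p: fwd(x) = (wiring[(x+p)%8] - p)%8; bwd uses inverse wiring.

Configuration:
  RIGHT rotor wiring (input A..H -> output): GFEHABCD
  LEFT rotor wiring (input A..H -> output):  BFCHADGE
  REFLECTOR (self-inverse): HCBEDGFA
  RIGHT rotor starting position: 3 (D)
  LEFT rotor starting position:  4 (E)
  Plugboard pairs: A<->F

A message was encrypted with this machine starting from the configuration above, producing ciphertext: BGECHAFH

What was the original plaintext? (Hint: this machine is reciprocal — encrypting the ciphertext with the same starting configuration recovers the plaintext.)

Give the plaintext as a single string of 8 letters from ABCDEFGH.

Char 1 ('B'): step: R->4, L=4; B->plug->B->R->F->L->B->refl->C->L'->C->R'->E->plug->E
Char 2 ('G'): step: R->5, L=4; G->plug->G->R->C->L->C->refl->B->L'->F->R'->B->plug->B
Char 3 ('E'): step: R->6, L=4; E->plug->E->R->G->L->G->refl->F->L'->E->R'->A->plug->F
Char 4 ('C'): step: R->7, L=4; C->plug->C->R->G->L->G->refl->F->L'->E->R'->A->plug->F
Char 5 ('H'): step: R->0, L->5 (L advanced); H->plug->H->R->D->L->E->refl->D->L'->H->R'->D->plug->D
Char 6 ('A'): step: R->1, L=5; A->plug->F->R->B->L->B->refl->C->L'->G->R'->C->plug->C
Char 7 ('F'): step: R->2, L=5; F->plug->A->R->C->L->H->refl->A->L'->E->R'->G->plug->G
Char 8 ('H'): step: R->3, L=5; H->plug->H->R->B->L->B->refl->C->L'->G->R'->C->plug->C

Answer: EBFFDCGC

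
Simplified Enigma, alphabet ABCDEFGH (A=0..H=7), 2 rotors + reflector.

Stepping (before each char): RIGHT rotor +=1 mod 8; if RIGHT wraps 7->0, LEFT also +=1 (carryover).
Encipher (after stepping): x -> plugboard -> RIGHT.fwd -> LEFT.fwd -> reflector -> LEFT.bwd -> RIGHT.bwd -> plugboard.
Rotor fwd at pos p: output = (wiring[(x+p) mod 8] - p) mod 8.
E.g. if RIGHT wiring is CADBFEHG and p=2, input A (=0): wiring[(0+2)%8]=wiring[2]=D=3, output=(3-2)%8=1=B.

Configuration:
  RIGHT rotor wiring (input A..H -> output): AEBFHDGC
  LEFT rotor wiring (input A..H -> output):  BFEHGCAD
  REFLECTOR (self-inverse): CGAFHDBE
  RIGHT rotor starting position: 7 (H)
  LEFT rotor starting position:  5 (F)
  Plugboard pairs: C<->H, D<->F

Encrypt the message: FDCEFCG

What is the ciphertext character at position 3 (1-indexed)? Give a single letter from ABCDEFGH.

Char 1 ('F'): step: R->0, L->6 (L advanced); F->plug->D->R->F->L->B->refl->G->L'->E->R'->B->plug->B
Char 2 ('D'): step: R->1, L=6; D->plug->F->R->F->L->B->refl->G->L'->E->R'->C->plug->H
Char 3 ('C'): step: R->2, L=6; C->plug->H->R->C->L->D->refl->F->L'->B->R'->D->plug->F

F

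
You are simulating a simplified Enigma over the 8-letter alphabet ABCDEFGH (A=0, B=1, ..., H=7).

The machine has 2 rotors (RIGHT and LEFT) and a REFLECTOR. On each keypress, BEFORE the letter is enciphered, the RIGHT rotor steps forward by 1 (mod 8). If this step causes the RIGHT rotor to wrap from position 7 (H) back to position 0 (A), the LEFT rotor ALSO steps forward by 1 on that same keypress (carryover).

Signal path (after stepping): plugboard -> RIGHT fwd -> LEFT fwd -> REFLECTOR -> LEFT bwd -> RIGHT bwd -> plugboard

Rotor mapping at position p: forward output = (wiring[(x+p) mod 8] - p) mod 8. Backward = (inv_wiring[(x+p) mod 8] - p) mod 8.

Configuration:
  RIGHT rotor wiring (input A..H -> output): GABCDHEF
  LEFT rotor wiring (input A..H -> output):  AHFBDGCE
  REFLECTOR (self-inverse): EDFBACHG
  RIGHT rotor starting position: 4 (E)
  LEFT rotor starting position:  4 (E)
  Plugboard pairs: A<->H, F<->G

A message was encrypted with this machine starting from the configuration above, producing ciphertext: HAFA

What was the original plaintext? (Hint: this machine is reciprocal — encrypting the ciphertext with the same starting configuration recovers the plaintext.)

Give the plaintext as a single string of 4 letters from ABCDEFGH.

Char 1 ('H'): step: R->5, L=4; H->plug->A->R->C->L->G->refl->H->L'->A->R'->C->plug->C
Char 2 ('A'): step: R->6, L=4; A->plug->H->R->B->L->C->refl->F->L'->H->R'->B->plug->B
Char 3 ('F'): step: R->7, L=4; F->plug->G->R->A->L->H->refl->G->L'->C->R'->D->plug->D
Char 4 ('A'): step: R->0, L->5 (L advanced); A->plug->H->R->F->L->A->refl->E->L'->G->R'->A->plug->H

Answer: CBDH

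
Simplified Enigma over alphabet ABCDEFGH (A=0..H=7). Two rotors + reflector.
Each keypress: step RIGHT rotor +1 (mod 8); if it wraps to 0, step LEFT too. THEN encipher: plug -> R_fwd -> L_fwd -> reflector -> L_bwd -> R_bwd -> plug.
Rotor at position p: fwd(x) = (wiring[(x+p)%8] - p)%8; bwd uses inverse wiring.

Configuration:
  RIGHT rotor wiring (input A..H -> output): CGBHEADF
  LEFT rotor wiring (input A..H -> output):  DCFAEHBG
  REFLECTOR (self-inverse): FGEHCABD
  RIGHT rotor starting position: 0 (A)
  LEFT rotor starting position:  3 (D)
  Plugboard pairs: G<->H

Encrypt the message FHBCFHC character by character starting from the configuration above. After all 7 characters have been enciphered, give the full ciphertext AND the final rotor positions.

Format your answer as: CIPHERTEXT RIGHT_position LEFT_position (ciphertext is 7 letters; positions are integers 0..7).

Answer: EBHFBCD 7 3

Derivation:
Char 1 ('F'): step: R->1, L=3; F->plug->F->R->C->L->E->refl->C->L'->H->R'->E->plug->E
Char 2 ('H'): step: R->2, L=3; H->plug->G->R->A->L->F->refl->A->L'->F->R'->B->plug->B
Char 3 ('B'): step: R->3, L=3; B->plug->B->R->B->L->B->refl->G->L'->D->R'->G->plug->H
Char 4 ('C'): step: R->4, L=3; C->plug->C->R->H->L->C->refl->E->L'->C->R'->F->plug->F
Char 5 ('F'): step: R->5, L=3; F->plug->F->R->E->L->D->refl->H->L'->G->R'->B->plug->B
Char 6 ('H'): step: R->6, L=3; H->plug->G->R->G->L->H->refl->D->L'->E->R'->C->plug->C
Char 7 ('C'): step: R->7, L=3; C->plug->C->R->H->L->C->refl->E->L'->C->R'->D->plug->D
Final: ciphertext=EBHFBCD, RIGHT=7, LEFT=3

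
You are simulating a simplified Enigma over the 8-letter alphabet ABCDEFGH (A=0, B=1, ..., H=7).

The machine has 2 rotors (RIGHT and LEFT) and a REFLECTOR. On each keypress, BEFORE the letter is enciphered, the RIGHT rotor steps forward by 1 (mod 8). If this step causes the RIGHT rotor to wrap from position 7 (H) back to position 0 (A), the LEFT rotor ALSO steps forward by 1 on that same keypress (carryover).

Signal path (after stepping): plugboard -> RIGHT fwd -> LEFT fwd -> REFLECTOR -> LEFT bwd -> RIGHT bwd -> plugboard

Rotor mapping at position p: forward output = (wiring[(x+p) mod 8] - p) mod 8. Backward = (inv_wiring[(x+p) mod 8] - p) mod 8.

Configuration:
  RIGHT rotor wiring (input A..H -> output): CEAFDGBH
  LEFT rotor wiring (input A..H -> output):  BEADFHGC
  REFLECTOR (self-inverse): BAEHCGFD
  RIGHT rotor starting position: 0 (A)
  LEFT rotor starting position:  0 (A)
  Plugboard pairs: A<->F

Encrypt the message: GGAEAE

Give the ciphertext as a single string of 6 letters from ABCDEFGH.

Answer: CHGGDH

Derivation:
Char 1 ('G'): step: R->1, L=0; G->plug->G->R->G->L->G->refl->F->L'->E->R'->C->plug->C
Char 2 ('G'): step: R->2, L=0; G->plug->G->R->A->L->B->refl->A->L'->C->R'->H->plug->H
Char 3 ('A'): step: R->3, L=0; A->plug->F->R->H->L->C->refl->E->L'->B->R'->G->plug->G
Char 4 ('E'): step: R->4, L=0; E->plug->E->R->G->L->G->refl->F->L'->E->R'->G->plug->G
Char 5 ('A'): step: R->5, L=0; A->plug->F->R->D->L->D->refl->H->L'->F->R'->D->plug->D
Char 6 ('E'): step: R->6, L=0; E->plug->E->R->C->L->A->refl->B->L'->A->R'->H->plug->H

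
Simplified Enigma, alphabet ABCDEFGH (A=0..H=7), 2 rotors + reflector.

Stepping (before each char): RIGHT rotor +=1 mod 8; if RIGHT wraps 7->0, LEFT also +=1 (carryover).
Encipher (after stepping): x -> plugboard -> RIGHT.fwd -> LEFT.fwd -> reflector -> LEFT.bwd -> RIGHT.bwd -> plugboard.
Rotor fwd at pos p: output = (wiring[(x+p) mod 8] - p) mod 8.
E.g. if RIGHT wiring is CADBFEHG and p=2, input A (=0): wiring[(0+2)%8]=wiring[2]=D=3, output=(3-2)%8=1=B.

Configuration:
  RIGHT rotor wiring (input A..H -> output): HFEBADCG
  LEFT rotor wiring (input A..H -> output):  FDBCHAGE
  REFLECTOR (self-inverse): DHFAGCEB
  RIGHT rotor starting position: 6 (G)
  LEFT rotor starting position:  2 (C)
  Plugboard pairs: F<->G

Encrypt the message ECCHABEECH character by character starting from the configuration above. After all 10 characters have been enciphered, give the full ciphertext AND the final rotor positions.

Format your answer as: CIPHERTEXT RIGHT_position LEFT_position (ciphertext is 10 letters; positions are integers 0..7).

Answer: DEACEGFGHF 0 4

Derivation:
Char 1 ('E'): step: R->7, L=2; E->plug->E->R->C->L->F->refl->C->L'->F->R'->D->plug->D
Char 2 ('C'): step: R->0, L->3 (L advanced); C->plug->C->R->E->L->B->refl->H->L'->A->R'->E->plug->E
Char 3 ('C'): step: R->1, L=3; C->plug->C->R->A->L->H->refl->B->L'->E->R'->A->plug->A
Char 4 ('H'): step: R->2, L=3; H->plug->H->R->D->L->D->refl->A->L'->G->R'->C->plug->C
Char 5 ('A'): step: R->3, L=3; A->plug->A->R->G->L->A->refl->D->L'->D->R'->E->plug->E
Char 6 ('B'): step: R->4, L=3; B->plug->B->R->H->L->G->refl->E->L'->B->R'->F->plug->G
Char 7 ('E'): step: R->5, L=3; E->plug->E->R->A->L->H->refl->B->L'->E->R'->G->plug->F
Char 8 ('E'): step: R->6, L=3; E->plug->E->R->G->L->A->refl->D->L'->D->R'->F->plug->G
Char 9 ('C'): step: R->7, L=3; C->plug->C->R->G->L->A->refl->D->L'->D->R'->H->plug->H
Char 10 ('H'): step: R->0, L->4 (L advanced); H->plug->H->R->G->L->F->refl->C->L'->C->R'->G->plug->F
Final: ciphertext=DEACEGFGHF, RIGHT=0, LEFT=4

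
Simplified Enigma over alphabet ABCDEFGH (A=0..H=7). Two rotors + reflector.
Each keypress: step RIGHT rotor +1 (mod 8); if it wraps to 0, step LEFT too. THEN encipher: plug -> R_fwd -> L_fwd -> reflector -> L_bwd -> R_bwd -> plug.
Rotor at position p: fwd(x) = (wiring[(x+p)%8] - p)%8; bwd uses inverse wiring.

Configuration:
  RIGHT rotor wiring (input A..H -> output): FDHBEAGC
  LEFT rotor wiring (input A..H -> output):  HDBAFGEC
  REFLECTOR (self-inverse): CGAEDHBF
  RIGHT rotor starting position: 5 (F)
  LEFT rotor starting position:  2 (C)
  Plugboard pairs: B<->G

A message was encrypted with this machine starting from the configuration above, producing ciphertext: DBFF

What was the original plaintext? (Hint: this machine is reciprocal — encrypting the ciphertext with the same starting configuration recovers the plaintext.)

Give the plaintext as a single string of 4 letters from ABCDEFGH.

Char 1 ('D'): step: R->6, L=2; D->plug->D->R->F->L->A->refl->C->L'->E->R'->B->plug->G
Char 2 ('B'): step: R->7, L=2; B->plug->G->R->B->L->G->refl->B->L'->H->R'->H->plug->H
Char 3 ('F'): step: R->0, L->3 (L advanced); F->plug->F->R->A->L->F->refl->H->L'->E->R'->E->plug->E
Char 4 ('F'): step: R->1, L=3; F->plug->F->R->F->L->E->refl->D->L'->C->R'->A->plug->A

Answer: GHEA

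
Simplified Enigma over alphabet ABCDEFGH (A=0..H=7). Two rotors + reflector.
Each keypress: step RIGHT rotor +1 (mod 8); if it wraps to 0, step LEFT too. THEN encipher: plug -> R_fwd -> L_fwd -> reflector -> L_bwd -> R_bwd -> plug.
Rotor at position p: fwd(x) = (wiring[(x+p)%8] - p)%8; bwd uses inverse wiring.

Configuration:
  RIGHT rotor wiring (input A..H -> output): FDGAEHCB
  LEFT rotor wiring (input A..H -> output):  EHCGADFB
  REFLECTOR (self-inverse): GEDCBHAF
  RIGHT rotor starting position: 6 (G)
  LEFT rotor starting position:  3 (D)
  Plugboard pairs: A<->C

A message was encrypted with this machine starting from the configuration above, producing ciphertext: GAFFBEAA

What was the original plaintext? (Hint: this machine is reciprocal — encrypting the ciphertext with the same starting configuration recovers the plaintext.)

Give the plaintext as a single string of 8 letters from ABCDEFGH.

Answer: HEDDHBED

Derivation:
Char 1 ('G'): step: R->7, L=3; G->plug->G->R->A->L->D->refl->C->L'->D->R'->H->plug->H
Char 2 ('A'): step: R->0, L->4 (L advanced); A->plug->C->R->G->L->G->refl->A->L'->E->R'->E->plug->E
Char 3 ('F'): step: R->1, L=4; F->plug->F->R->B->L->H->refl->F->L'->D->R'->D->plug->D
Char 4 ('F'): step: R->2, L=4; F->plug->F->R->H->L->C->refl->D->L'->F->R'->D->plug->D
Char 5 ('B'): step: R->3, L=4; B->plug->B->R->B->L->H->refl->F->L'->D->R'->H->plug->H
Char 6 ('E'): step: R->4, L=4; E->plug->E->R->B->L->H->refl->F->L'->D->R'->B->plug->B
Char 7 ('A'): step: R->5, L=4; A->plug->C->R->E->L->A->refl->G->L'->G->R'->E->plug->E
Char 8 ('A'): step: R->6, L=4; A->plug->C->R->H->L->C->refl->D->L'->F->R'->D->plug->D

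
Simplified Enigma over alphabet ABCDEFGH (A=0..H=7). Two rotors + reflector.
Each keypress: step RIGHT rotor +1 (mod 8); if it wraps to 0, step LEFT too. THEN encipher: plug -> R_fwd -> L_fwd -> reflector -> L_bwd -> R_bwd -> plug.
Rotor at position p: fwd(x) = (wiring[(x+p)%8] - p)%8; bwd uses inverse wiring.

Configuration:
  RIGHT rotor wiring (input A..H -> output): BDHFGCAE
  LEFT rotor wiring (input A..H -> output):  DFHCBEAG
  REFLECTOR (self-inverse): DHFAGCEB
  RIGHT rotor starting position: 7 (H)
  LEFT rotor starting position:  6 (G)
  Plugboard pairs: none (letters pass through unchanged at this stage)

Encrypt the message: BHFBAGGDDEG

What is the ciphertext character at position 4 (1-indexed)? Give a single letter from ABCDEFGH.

Char 1 ('B'): step: R->0, L->7 (L advanced); B->plug->B->R->D->L->A->refl->D->L'->E->R'->H->plug->H
Char 2 ('H'): step: R->1, L=7; H->plug->H->R->A->L->H->refl->B->L'->H->R'->F->plug->F
Char 3 ('F'): step: R->2, L=7; F->plug->F->R->C->L->G->refl->E->L'->B->R'->H->plug->H
Char 4 ('B'): step: R->3, L=7; B->plug->B->R->D->L->A->refl->D->L'->E->R'->H->plug->H

H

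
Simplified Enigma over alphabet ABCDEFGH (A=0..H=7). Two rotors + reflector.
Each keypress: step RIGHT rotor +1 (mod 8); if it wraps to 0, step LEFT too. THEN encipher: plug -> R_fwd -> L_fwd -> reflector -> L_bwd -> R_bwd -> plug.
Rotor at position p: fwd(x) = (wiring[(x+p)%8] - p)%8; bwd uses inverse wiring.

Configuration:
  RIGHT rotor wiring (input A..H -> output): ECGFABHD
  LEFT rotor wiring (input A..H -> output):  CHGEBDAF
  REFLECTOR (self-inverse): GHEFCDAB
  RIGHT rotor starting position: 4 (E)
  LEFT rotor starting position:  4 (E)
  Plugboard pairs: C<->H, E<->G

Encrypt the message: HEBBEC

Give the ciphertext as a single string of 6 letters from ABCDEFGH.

Char 1 ('H'): step: R->5, L=4; H->plug->C->R->G->L->C->refl->E->L'->C->R'->B->plug->B
Char 2 ('E'): step: R->6, L=4; E->plug->G->R->C->L->E->refl->C->L'->G->R'->C->plug->H
Char 3 ('B'): step: R->7, L=4; B->plug->B->R->F->L->D->refl->F->L'->A->R'->H->plug->C
Char 4 ('B'): step: R->0, L->5 (L advanced); B->plug->B->R->C->L->A->refl->G->L'->A->R'->E->plug->G
Char 5 ('E'): step: R->1, L=5; E->plug->G->R->C->L->A->refl->G->L'->A->R'->E->plug->G
Char 6 ('C'): step: R->2, L=5; C->plug->H->R->A->L->G->refl->A->L'->C->R'->G->plug->E

Answer: BHCGGE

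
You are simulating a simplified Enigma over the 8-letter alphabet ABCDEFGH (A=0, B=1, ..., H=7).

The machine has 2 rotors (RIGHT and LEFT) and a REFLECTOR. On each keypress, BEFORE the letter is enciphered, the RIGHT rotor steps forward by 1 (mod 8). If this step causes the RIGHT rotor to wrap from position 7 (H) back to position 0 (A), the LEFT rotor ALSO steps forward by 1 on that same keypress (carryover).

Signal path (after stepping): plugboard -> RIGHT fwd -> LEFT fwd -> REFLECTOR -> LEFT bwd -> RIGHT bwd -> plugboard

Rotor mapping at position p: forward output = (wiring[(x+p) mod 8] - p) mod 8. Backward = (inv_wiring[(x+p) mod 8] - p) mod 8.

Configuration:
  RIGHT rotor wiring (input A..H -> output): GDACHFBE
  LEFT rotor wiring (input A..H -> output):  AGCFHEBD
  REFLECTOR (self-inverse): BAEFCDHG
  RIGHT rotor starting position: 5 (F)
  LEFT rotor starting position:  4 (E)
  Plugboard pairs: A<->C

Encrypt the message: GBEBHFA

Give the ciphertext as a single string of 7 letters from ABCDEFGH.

Char 1 ('G'): step: R->6, L=4; G->plug->G->R->B->L->A->refl->B->L'->H->R'->H->plug->H
Char 2 ('B'): step: R->7, L=4; B->plug->B->R->H->L->B->refl->A->L'->B->R'->D->plug->D
Char 3 ('E'): step: R->0, L->5 (L advanced); E->plug->E->R->H->L->C->refl->E->L'->B->R'->G->plug->G
Char 4 ('B'): step: R->1, L=5; B->plug->B->R->H->L->C->refl->E->L'->B->R'->C->plug->A
Char 5 ('H'): step: R->2, L=5; H->plug->H->R->B->L->E->refl->C->L'->H->R'->E->plug->E
Char 6 ('F'): step: R->3, L=5; F->plug->F->R->D->L->D->refl->F->L'->F->R'->H->plug->H
Char 7 ('A'): step: R->4, L=5; A->plug->C->R->F->L->F->refl->D->L'->D->R'->A->plug->C

Answer: HDGAEHC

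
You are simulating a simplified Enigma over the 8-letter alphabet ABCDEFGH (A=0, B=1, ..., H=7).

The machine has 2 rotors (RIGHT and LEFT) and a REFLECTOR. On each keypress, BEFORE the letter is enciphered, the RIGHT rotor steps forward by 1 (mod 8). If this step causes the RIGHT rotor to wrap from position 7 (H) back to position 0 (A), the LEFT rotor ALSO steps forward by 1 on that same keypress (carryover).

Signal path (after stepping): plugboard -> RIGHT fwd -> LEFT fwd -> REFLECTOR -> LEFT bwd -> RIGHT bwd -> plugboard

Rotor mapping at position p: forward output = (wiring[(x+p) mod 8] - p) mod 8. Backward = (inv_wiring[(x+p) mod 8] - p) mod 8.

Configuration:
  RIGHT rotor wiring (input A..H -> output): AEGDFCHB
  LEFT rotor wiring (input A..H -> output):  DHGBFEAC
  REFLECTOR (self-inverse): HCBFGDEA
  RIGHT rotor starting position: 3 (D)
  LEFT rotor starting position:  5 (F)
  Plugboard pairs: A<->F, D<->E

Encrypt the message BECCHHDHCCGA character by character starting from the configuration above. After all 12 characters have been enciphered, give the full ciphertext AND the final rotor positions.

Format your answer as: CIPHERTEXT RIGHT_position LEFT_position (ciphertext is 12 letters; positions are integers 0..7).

Answer: CGFDGDHFAGFD 7 6

Derivation:
Char 1 ('B'): step: R->4, L=5; B->plug->B->R->G->L->E->refl->G->L'->D->R'->C->plug->C
Char 2 ('E'): step: R->5, L=5; E->plug->D->R->D->L->G->refl->E->L'->G->R'->G->plug->G
Char 3 ('C'): step: R->6, L=5; C->plug->C->R->C->L->F->refl->D->L'->B->R'->A->plug->F
Char 4 ('C'): step: R->7, L=5; C->plug->C->R->F->L->B->refl->C->L'->E->R'->E->plug->D
Char 5 ('H'): step: R->0, L->6 (L advanced); H->plug->H->R->B->L->E->refl->G->L'->H->R'->G->plug->G
Char 6 ('H'): step: R->1, L=6; H->plug->H->R->H->L->G->refl->E->L'->B->R'->E->plug->D
Char 7 ('D'): step: R->2, L=6; D->plug->E->R->F->L->D->refl->F->L'->C->R'->H->plug->H
Char 8 ('H'): step: R->3, L=6; H->plug->H->R->D->L->B->refl->C->L'->A->R'->A->plug->F
Char 9 ('C'): step: R->4, L=6; C->plug->C->R->D->L->B->refl->C->L'->A->R'->F->plug->A
Char 10 ('C'): step: R->5, L=6; C->plug->C->R->E->L->A->refl->H->L'->G->R'->G->plug->G
Char 11 ('G'): step: R->6, L=6; G->plug->G->R->H->L->G->refl->E->L'->B->R'->A->plug->F
Char 12 ('A'): step: R->7, L=6; A->plug->F->R->G->L->H->refl->A->L'->E->R'->E->plug->D
Final: ciphertext=CGFDGDHFAGFD, RIGHT=7, LEFT=6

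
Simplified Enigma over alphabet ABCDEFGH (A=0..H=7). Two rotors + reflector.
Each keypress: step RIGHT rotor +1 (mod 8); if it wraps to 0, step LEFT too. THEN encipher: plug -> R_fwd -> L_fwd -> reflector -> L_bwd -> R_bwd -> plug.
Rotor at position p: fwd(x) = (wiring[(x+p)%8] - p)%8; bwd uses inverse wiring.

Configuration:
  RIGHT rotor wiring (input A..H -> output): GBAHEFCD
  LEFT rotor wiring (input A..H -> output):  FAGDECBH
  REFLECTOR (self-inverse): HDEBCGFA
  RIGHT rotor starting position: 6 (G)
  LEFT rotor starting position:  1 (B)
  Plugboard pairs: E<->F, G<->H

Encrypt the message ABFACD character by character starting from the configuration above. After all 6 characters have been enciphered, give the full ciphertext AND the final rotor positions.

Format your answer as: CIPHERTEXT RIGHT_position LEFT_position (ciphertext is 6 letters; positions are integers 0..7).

Char 1 ('A'): step: R->7, L=1; A->plug->A->R->E->L->B->refl->D->L'->D->R'->H->plug->G
Char 2 ('B'): step: R->0, L->2 (L advanced); B->plug->B->R->B->L->B->refl->D->L'->G->R'->A->plug->A
Char 3 ('F'): step: R->1, L=2; F->plug->E->R->E->L->H->refl->A->L'->D->R'->D->plug->D
Char 4 ('A'): step: R->2, L=2; A->plug->A->R->G->L->D->refl->B->L'->B->R'->F->plug->E
Char 5 ('C'): step: R->3, L=2; C->plug->C->R->C->L->C->refl->E->L'->A->R'->E->plug->F
Char 6 ('D'): step: R->4, L=2; D->plug->D->R->H->L->G->refl->F->L'->F->R'->F->plug->E
Final: ciphertext=GADEFE, RIGHT=4, LEFT=2

Answer: GADEFE 4 2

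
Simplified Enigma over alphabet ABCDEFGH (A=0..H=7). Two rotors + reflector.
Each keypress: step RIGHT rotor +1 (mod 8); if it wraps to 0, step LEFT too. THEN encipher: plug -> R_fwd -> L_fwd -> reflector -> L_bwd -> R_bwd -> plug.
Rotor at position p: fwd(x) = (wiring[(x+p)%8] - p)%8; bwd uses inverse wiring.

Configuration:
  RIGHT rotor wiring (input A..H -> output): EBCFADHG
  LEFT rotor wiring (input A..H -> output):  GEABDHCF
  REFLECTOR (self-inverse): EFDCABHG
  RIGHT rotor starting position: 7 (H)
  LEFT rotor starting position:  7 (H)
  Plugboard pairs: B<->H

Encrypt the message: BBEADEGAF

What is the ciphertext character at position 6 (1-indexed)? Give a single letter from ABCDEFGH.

Char 1 ('B'): step: R->0, L->0 (L advanced); B->plug->H->R->G->L->C->refl->D->L'->E->R'->A->plug->A
Char 2 ('B'): step: R->1, L=0; B->plug->H->R->D->L->B->refl->F->L'->H->R'->D->plug->D
Char 3 ('E'): step: R->2, L=0; E->plug->E->R->F->L->H->refl->G->L'->A->R'->A->plug->A
Char 4 ('A'): step: R->3, L=0; A->plug->A->R->C->L->A->refl->E->L'->B->R'->F->plug->F
Char 5 ('D'): step: R->4, L=0; D->plug->D->R->C->L->A->refl->E->L'->B->R'->H->plug->B
Char 6 ('E'): step: R->5, L=0; E->plug->E->R->E->L->D->refl->C->L'->G->R'->A->plug->A

A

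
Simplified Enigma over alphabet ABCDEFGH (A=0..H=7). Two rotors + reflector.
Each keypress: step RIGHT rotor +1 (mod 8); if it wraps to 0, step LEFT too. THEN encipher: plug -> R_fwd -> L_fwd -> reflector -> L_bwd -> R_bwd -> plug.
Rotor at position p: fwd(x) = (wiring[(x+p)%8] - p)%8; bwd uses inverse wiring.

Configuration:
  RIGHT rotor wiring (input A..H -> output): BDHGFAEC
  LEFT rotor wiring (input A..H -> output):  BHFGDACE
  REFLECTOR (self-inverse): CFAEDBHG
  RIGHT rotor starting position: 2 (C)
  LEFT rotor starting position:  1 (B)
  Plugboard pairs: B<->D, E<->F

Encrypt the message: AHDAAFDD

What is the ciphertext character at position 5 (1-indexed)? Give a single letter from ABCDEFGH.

Char 1 ('A'): step: R->3, L=1; A->plug->A->R->D->L->C->refl->A->L'->H->R'->E->plug->F
Char 2 ('H'): step: R->4, L=1; H->plug->H->R->C->L->F->refl->B->L'->F->R'->E->plug->F
Char 3 ('D'): step: R->5, L=1; D->plug->B->R->H->L->A->refl->C->L'->D->R'->A->plug->A
Char 4 ('A'): step: R->6, L=1; A->plug->A->R->G->L->D->refl->E->L'->B->R'->E->plug->F
Char 5 ('A'): step: R->7, L=1; A->plug->A->R->D->L->C->refl->A->L'->H->R'->E->plug->F

F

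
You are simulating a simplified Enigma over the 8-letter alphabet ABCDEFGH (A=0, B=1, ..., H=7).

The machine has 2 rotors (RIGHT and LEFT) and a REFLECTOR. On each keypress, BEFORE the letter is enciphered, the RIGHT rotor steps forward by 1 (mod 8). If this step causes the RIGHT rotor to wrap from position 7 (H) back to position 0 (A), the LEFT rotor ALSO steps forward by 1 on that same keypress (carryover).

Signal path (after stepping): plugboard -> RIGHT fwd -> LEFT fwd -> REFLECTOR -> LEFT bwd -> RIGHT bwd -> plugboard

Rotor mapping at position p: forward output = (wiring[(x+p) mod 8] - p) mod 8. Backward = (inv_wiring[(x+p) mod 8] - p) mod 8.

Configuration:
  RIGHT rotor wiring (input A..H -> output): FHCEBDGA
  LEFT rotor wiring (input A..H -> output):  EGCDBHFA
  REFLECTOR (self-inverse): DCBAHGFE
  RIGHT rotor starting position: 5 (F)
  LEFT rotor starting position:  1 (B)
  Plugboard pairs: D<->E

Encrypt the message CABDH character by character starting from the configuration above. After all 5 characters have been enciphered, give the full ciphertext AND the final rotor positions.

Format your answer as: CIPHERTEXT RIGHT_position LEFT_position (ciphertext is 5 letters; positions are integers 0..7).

Answer: GFCGG 2 2

Derivation:
Char 1 ('C'): step: R->6, L=1; C->plug->C->R->H->L->D->refl->A->L'->D->R'->G->plug->G
Char 2 ('A'): step: R->7, L=1; A->plug->A->R->B->L->B->refl->C->L'->C->R'->F->plug->F
Char 3 ('B'): step: R->0, L->2 (L advanced); B->plug->B->R->H->L->E->refl->H->L'->C->R'->C->plug->C
Char 4 ('D'): step: R->1, L=2; D->plug->E->R->C->L->H->refl->E->L'->H->R'->G->plug->G
Char 5 ('H'): step: R->2, L=2; H->plug->H->R->F->L->G->refl->F->L'->D->R'->G->plug->G
Final: ciphertext=GFCGG, RIGHT=2, LEFT=2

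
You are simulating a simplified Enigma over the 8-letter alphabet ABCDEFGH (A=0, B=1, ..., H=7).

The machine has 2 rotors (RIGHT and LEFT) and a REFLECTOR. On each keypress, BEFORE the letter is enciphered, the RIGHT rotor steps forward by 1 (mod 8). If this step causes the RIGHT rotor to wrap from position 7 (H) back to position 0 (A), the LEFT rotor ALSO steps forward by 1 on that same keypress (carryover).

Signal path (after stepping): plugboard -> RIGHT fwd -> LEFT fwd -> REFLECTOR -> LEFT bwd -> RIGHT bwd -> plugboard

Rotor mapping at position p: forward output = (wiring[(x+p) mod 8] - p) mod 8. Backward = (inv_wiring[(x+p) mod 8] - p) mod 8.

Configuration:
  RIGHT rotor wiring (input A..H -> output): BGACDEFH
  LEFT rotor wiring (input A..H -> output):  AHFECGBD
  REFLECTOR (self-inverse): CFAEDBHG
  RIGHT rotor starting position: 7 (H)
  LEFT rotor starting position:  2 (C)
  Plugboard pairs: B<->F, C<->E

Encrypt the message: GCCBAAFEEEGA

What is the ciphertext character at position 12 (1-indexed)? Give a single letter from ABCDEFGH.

Char 1 ('G'): step: R->0, L->3 (L advanced); G->plug->G->R->F->L->F->refl->B->L'->A->R'->C->plug->E
Char 2 ('C'): step: R->1, L=3; C->plug->E->R->D->L->G->refl->H->L'->B->R'->C->plug->E
Char 3 ('C'): step: R->2, L=3; C->plug->E->R->D->L->G->refl->H->L'->B->R'->C->plug->E
Char 4 ('B'): step: R->3, L=3; B->plug->F->R->G->L->E->refl->D->L'->C->R'->D->plug->D
Char 5 ('A'): step: R->4, L=3; A->plug->A->R->H->L->C->refl->A->L'->E->R'->G->plug->G
Char 6 ('A'): step: R->5, L=3; A->plug->A->R->H->L->C->refl->A->L'->E->R'->D->plug->D
Char 7 ('F'): step: R->6, L=3; F->plug->B->R->B->L->H->refl->G->L'->D->R'->C->plug->E
Char 8 ('E'): step: R->7, L=3; E->plug->C->R->H->L->C->refl->A->L'->E->R'->F->plug->B
Char 9 ('E'): step: R->0, L->4 (L advanced); E->plug->C->R->A->L->G->refl->H->L'->D->R'->E->plug->C
Char 10 ('E'): step: R->1, L=4; E->plug->C->R->B->L->C->refl->A->L'->H->R'->B->plug->F
Char 11 ('G'): step: R->2, L=4; G->plug->G->R->H->L->A->refl->C->L'->B->R'->C->plug->E
Char 12 ('A'): step: R->3, L=4; A->plug->A->R->H->L->A->refl->C->L'->B->R'->C->plug->E

E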